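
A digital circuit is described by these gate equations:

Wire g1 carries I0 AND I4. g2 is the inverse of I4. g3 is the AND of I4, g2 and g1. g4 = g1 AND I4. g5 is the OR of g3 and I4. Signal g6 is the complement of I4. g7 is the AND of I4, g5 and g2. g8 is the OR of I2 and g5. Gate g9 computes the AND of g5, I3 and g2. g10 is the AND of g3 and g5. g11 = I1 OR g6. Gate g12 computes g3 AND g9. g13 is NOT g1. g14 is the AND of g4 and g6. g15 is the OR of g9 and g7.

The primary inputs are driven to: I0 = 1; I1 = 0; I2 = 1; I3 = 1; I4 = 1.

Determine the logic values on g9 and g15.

g9 = 0  g15 = 0

g1 = I0 AND I4 = 1 AND 1 = 1
g2 = NOT I4 = NOT 1 = 0
g3 = I4 AND g2 AND g1 = 1 AND 0 AND 1 = 0
g5 = g3 OR I4 = 0 OR 1 = 1
g7 = I4 AND g5 AND g2 = 1 AND 1 AND 0 = 0
g9 = g5 AND I3 AND g2 = 1 AND 1 AND 0 = 0
g15 = g9 OR g7 = 0 OR 0 = 0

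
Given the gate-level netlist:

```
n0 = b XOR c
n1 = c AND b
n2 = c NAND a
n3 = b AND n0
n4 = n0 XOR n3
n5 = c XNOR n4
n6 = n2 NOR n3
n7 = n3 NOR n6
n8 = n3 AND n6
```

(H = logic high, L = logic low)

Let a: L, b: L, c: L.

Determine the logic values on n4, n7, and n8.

n0 = b XOR c = L XOR L = L
n2 = c NAND a = L NAND L = H
n3 = b AND n0 = L AND L = L
n4 = n0 XOR n3 = L XOR L = L
n6 = n2 NOR n3 = H NOR L = L
n7 = n3 NOR n6 = L NOR L = H
n8 = n3 AND n6 = L AND L = L

n4 = L; n7 = H; n8 = L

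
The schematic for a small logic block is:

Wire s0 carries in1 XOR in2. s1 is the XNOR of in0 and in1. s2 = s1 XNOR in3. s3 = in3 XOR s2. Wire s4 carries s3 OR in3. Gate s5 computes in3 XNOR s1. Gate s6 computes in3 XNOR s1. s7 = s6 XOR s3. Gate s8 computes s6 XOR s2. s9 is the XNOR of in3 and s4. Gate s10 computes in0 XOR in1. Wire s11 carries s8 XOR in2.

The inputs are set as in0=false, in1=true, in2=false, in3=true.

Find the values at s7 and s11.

s1 = in0 XNOR in1 = false XNOR true = false
s2 = s1 XNOR in3 = false XNOR true = false
s3 = in3 XOR s2 = true XOR false = true
s6 = in3 XNOR s1 = true XNOR false = false
s7 = s6 XOR s3 = false XOR true = true
s8 = s6 XOR s2 = false XOR false = false
s11 = s8 XOR in2 = false XOR false = false

s7 = true, s11 = false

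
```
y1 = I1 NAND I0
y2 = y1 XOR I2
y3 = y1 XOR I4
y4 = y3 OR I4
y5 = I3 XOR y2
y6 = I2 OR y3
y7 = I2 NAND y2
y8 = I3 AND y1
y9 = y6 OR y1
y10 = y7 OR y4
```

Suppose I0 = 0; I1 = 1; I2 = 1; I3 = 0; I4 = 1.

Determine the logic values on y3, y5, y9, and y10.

y3 = 0, y5 = 0, y9 = 1, y10 = 1

y1 = I1 NAND I0 = 1 NAND 0 = 1
y2 = y1 XOR I2 = 1 XOR 1 = 0
y3 = y1 XOR I4 = 1 XOR 1 = 0
y4 = y3 OR I4 = 0 OR 1 = 1
y5 = I3 XOR y2 = 0 XOR 0 = 0
y6 = I2 OR y3 = 1 OR 0 = 1
y7 = I2 NAND y2 = 1 NAND 0 = 1
y9 = y6 OR y1 = 1 OR 1 = 1
y10 = y7 OR y4 = 1 OR 1 = 1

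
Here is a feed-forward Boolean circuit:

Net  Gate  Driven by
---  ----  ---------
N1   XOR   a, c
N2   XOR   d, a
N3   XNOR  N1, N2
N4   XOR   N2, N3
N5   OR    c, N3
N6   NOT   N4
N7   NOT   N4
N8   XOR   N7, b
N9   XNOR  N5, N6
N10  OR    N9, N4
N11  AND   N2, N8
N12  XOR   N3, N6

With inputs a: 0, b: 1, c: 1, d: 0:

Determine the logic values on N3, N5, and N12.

N1 = a XOR c = 0 XOR 1 = 1
N2 = d XOR a = 0 XOR 0 = 0
N3 = N1 XNOR N2 = 1 XNOR 0 = 0
N4 = N2 XOR N3 = 0 XOR 0 = 0
N5 = c OR N3 = 1 OR 0 = 1
N6 = NOT N4 = NOT 0 = 1
N12 = N3 XOR N6 = 0 XOR 1 = 1

N3 = 0; N5 = 1; N12 = 1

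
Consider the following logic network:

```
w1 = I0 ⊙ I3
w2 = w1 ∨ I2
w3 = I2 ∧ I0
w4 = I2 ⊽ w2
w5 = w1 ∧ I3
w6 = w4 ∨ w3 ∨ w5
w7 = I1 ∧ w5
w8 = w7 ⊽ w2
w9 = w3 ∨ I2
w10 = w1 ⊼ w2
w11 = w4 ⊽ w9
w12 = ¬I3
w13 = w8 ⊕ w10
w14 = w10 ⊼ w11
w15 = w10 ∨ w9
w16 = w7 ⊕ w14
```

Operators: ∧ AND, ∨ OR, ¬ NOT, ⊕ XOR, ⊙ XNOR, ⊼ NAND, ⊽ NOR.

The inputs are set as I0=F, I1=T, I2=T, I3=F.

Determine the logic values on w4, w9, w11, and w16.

w4 = F, w9 = T, w11 = F, w16 = T

w1 = I0 XNOR I3 = F XNOR F = T
w2 = w1 OR I2 = T OR T = T
w3 = I2 AND I0 = T AND F = F
w4 = I2 NOR w2 = T NOR T = F
w5 = w1 AND I3 = T AND F = F
w7 = I1 AND w5 = T AND F = F
w9 = w3 OR I2 = F OR T = T
w10 = w1 NAND w2 = T NAND T = F
w11 = w4 NOR w9 = F NOR T = F
w14 = w10 NAND w11 = F NAND F = T
w16 = w7 XOR w14 = F XOR T = T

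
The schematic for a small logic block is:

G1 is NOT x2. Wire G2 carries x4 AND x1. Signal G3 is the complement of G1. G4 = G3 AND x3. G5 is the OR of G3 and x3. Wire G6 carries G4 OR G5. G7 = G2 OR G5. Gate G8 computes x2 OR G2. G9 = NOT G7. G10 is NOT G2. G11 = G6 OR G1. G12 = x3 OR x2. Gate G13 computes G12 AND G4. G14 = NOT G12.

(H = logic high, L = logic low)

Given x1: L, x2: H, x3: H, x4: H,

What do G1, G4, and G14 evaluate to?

G1 = NOT x2 = NOT H = L
G3 = NOT G1 = NOT L = H
G4 = G3 AND x3 = H AND H = H
G12 = x3 OR x2 = H OR H = H
G14 = NOT G12 = NOT H = L

G1 = L, G4 = H, G14 = L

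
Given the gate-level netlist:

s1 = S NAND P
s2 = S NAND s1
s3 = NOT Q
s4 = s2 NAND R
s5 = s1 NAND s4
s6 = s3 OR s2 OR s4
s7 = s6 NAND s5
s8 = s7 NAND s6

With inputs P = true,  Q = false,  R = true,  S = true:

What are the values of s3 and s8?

s3 = true, s8 = true

s1 = S NAND P = true NAND true = false
s2 = S NAND s1 = true NAND false = true
s3 = NOT Q = NOT false = true
s4 = s2 NAND R = true NAND true = false
s5 = s1 NAND s4 = false NAND false = true
s6 = s3 OR s2 OR s4 = true OR true OR false = true
s7 = s6 NAND s5 = true NAND true = false
s8 = s7 NAND s6 = false NAND true = true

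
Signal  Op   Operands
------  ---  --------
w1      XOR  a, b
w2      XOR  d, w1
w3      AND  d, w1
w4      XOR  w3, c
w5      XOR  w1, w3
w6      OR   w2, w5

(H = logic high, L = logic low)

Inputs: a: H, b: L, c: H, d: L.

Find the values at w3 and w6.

w1 = a XOR b = H XOR L = H
w2 = d XOR w1 = L XOR H = H
w3 = d AND w1 = L AND H = L
w5 = w1 XOR w3 = H XOR L = H
w6 = w2 OR w5 = H OR H = H

w3 = L; w6 = H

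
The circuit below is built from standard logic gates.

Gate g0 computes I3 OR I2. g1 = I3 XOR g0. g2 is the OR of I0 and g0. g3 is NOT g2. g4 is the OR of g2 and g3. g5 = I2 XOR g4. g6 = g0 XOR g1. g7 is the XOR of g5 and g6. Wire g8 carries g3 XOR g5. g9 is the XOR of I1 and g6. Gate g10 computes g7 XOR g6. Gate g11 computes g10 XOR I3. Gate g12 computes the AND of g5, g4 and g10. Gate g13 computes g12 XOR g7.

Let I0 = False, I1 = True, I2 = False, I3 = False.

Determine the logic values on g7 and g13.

g7 = True, g13 = False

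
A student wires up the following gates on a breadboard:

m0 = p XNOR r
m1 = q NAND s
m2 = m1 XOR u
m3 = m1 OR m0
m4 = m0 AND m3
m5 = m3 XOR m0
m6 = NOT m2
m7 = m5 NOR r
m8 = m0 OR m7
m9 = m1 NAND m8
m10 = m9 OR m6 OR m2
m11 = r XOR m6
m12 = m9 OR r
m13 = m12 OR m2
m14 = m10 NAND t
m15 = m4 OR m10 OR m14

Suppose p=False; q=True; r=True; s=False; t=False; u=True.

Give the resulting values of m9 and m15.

m0 = p XNOR r = False XNOR True = False
m1 = q NAND s = True NAND False = True
m2 = m1 XOR u = True XOR True = False
m3 = m1 OR m0 = True OR False = True
m4 = m0 AND m3 = False AND True = False
m5 = m3 XOR m0 = True XOR False = True
m6 = NOT m2 = NOT False = True
m7 = m5 NOR r = True NOR True = False
m8 = m0 OR m7 = False OR False = False
m9 = m1 NAND m8 = True NAND False = True
m10 = m9 OR m6 OR m2 = True OR True OR False = True
m14 = m10 NAND t = True NAND False = True
m15 = m4 OR m10 OR m14 = False OR True OR True = True

m9 = True  m15 = True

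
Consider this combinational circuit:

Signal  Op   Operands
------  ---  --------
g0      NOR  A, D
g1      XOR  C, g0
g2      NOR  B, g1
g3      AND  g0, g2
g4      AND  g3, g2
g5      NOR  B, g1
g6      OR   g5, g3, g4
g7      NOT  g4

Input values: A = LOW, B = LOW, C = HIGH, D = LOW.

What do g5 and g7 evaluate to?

g5 = HIGH; g7 = LOW

g0 = A NOR D = LOW NOR LOW = HIGH
g1 = C XOR g0 = HIGH XOR HIGH = LOW
g2 = B NOR g1 = LOW NOR LOW = HIGH
g3 = g0 AND g2 = HIGH AND HIGH = HIGH
g4 = g3 AND g2 = HIGH AND HIGH = HIGH
g5 = B NOR g1 = LOW NOR LOW = HIGH
g7 = NOT g4 = NOT HIGH = LOW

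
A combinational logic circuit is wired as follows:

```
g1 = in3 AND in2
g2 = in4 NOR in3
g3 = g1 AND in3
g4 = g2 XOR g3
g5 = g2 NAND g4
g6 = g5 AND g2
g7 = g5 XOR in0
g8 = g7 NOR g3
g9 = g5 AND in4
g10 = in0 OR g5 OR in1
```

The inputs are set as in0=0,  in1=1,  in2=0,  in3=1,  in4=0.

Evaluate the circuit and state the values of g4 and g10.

g4 = 0  g10 = 1

g1 = in3 AND in2 = 1 AND 0 = 0
g2 = in4 NOR in3 = 0 NOR 1 = 0
g3 = g1 AND in3 = 0 AND 1 = 0
g4 = g2 XOR g3 = 0 XOR 0 = 0
g5 = g2 NAND g4 = 0 NAND 0 = 1
g10 = in0 OR g5 OR in1 = 0 OR 1 OR 1 = 1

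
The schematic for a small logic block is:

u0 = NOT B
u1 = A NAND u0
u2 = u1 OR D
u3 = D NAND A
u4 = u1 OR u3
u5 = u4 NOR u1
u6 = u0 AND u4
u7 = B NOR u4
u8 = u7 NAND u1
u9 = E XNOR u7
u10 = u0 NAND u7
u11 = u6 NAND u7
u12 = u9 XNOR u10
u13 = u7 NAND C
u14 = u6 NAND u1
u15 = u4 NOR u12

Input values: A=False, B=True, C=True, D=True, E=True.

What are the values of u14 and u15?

u0 = NOT B = NOT True = False
u1 = A NAND u0 = False NAND False = True
u3 = D NAND A = True NAND False = True
u4 = u1 OR u3 = True OR True = True
u6 = u0 AND u4 = False AND True = False
u7 = B NOR u4 = True NOR True = False
u9 = E XNOR u7 = True XNOR False = False
u10 = u0 NAND u7 = False NAND False = True
u12 = u9 XNOR u10 = False XNOR True = False
u14 = u6 NAND u1 = False NAND True = True
u15 = u4 NOR u12 = True NOR False = False

u14 = True; u15 = False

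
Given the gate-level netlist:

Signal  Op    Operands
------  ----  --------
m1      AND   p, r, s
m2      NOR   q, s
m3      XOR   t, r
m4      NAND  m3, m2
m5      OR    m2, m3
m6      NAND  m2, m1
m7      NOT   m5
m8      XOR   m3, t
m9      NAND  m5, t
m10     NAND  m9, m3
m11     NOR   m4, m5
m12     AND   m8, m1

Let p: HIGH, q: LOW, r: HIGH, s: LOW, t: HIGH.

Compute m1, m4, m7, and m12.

m1 = LOW  m4 = HIGH  m7 = LOW  m12 = LOW

m1 = p AND r AND s = HIGH AND HIGH AND LOW = LOW
m2 = q NOR s = LOW NOR LOW = HIGH
m3 = t XOR r = HIGH XOR HIGH = LOW
m4 = m3 NAND m2 = LOW NAND HIGH = HIGH
m5 = m2 OR m3 = HIGH OR LOW = HIGH
m7 = NOT m5 = NOT HIGH = LOW
m8 = m3 XOR t = LOW XOR HIGH = HIGH
m12 = m8 AND m1 = HIGH AND LOW = LOW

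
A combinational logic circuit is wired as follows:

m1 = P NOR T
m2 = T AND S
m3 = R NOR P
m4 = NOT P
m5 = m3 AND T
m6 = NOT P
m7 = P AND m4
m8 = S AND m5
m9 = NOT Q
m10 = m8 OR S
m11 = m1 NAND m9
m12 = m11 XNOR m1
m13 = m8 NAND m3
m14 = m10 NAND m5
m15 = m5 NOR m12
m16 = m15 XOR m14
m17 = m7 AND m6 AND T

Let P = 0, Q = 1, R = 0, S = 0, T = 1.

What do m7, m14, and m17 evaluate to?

m3 = R NOR P = 0 NOR 0 = 1
m4 = NOT P = NOT 0 = 1
m5 = m3 AND T = 1 AND 1 = 1
m6 = NOT P = NOT 0 = 1
m7 = P AND m4 = 0 AND 1 = 0
m8 = S AND m5 = 0 AND 1 = 0
m10 = m8 OR S = 0 OR 0 = 0
m14 = m10 NAND m5 = 0 NAND 1 = 1
m17 = m7 AND m6 AND T = 0 AND 1 AND 1 = 0

m7 = 0, m14 = 1, m17 = 0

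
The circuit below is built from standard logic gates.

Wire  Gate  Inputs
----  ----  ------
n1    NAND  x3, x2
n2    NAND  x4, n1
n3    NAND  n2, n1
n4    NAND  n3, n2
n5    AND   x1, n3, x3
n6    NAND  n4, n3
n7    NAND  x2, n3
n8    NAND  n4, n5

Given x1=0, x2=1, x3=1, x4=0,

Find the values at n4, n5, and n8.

n4 = 0, n5 = 0, n8 = 1

n1 = x3 NAND x2 = 1 NAND 1 = 0
n2 = x4 NAND n1 = 0 NAND 0 = 1
n3 = n2 NAND n1 = 1 NAND 0 = 1
n4 = n3 NAND n2 = 1 NAND 1 = 0
n5 = x1 AND n3 AND x3 = 0 AND 1 AND 1 = 0
n8 = n4 NAND n5 = 0 NAND 0 = 1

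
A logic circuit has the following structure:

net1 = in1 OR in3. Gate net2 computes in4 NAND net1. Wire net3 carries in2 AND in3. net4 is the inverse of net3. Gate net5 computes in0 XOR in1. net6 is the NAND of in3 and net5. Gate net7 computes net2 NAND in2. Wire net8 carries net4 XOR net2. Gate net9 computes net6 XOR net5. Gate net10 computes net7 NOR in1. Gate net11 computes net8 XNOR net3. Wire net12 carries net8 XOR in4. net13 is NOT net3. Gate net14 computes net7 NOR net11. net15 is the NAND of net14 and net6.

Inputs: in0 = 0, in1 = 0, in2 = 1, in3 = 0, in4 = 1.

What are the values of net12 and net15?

net1 = in1 OR in3 = 0 OR 0 = 0
net2 = in4 NAND net1 = 1 NAND 0 = 1
net3 = in2 AND in3 = 1 AND 0 = 0
net4 = NOT net3 = NOT 0 = 1
net5 = in0 XOR in1 = 0 XOR 0 = 0
net6 = in3 NAND net5 = 0 NAND 0 = 1
net7 = net2 NAND in2 = 1 NAND 1 = 0
net8 = net4 XOR net2 = 1 XOR 1 = 0
net11 = net8 XNOR net3 = 0 XNOR 0 = 1
net12 = net8 XOR in4 = 0 XOR 1 = 1
net14 = net7 NOR net11 = 0 NOR 1 = 0
net15 = net14 NAND net6 = 0 NAND 1 = 1

net12 = 1, net15 = 1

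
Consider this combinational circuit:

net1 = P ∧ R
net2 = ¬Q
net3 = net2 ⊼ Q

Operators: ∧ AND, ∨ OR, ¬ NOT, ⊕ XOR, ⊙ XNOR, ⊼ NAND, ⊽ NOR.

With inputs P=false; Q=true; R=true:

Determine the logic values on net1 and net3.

net1 = P AND R = false AND true = false
net2 = NOT Q = NOT true = false
net3 = net2 NAND Q = false NAND true = true

net1 = false, net3 = true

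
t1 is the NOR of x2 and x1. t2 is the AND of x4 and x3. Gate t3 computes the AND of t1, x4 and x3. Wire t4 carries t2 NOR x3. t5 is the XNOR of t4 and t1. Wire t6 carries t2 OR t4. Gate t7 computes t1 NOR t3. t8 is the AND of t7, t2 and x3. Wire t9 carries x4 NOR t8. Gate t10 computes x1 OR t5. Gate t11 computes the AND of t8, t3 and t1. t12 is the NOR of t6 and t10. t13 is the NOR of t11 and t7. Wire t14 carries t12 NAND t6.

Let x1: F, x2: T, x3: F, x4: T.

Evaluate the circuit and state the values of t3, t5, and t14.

t1 = x2 NOR x1 = T NOR F = F
t2 = x4 AND x3 = T AND F = F
t3 = t1 AND x4 AND x3 = F AND T AND F = F
t4 = t2 NOR x3 = F NOR F = T
t5 = t4 XNOR t1 = T XNOR F = F
t6 = t2 OR t4 = F OR T = T
t10 = x1 OR t5 = F OR F = F
t12 = t6 NOR t10 = T NOR F = F
t14 = t12 NAND t6 = F NAND T = T

t3 = F, t5 = F, t14 = T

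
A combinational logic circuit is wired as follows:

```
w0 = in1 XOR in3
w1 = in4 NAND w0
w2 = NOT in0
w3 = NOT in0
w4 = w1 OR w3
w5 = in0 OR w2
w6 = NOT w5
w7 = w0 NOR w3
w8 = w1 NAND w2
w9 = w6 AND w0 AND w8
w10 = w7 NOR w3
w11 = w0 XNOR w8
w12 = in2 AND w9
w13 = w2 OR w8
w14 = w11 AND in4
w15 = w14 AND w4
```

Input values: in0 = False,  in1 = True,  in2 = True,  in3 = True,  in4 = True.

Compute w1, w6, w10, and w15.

w0 = in1 XOR in3 = True XOR True = False
w1 = in4 NAND w0 = True NAND False = True
w2 = NOT in0 = NOT False = True
w3 = NOT in0 = NOT False = True
w4 = w1 OR w3 = True OR True = True
w5 = in0 OR w2 = False OR True = True
w6 = NOT w5 = NOT True = False
w7 = w0 NOR w3 = False NOR True = False
w8 = w1 NAND w2 = True NAND True = False
w10 = w7 NOR w3 = False NOR True = False
w11 = w0 XNOR w8 = False XNOR False = True
w14 = w11 AND in4 = True AND True = True
w15 = w14 AND w4 = True AND True = True

w1 = True, w6 = False, w10 = False, w15 = True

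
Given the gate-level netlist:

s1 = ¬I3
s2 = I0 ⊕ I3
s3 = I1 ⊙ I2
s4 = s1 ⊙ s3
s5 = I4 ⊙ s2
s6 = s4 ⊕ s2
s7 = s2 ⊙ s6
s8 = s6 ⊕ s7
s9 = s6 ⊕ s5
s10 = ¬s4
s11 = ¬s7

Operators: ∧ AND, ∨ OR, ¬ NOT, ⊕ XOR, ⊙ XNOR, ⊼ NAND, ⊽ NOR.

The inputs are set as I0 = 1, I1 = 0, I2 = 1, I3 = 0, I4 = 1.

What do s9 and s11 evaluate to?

s9 = 0, s11 = 0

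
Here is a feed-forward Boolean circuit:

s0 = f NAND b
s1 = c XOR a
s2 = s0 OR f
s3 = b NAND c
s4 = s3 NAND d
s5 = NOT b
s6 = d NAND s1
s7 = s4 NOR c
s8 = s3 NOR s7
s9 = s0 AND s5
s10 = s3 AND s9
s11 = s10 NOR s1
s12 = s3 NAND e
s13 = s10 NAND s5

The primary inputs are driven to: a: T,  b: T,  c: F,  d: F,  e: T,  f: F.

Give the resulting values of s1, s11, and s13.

s1 = T  s11 = F  s13 = T

s0 = f NAND b = F NAND T = T
s1 = c XOR a = F XOR T = T
s3 = b NAND c = T NAND F = T
s5 = NOT b = NOT T = F
s9 = s0 AND s5 = T AND F = F
s10 = s3 AND s9 = T AND F = F
s11 = s10 NOR s1 = F NOR T = F
s13 = s10 NAND s5 = F NAND F = T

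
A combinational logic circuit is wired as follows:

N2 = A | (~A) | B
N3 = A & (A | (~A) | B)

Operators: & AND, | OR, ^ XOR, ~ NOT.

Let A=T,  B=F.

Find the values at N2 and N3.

N2 = T | (~T) | F = T
N3 = T & (T | (~T) | F) = T

N2 = T, N3 = T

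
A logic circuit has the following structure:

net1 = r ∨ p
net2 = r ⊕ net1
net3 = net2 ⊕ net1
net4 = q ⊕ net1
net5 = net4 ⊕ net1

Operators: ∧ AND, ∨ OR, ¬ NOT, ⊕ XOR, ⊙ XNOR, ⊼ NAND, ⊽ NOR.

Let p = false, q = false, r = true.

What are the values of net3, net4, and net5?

net3 = true  net4 = true  net5 = false

net1 = r OR p = true OR false = true
net2 = r XOR net1 = true XOR true = false
net3 = net2 XOR net1 = false XOR true = true
net4 = q XOR net1 = false XOR true = true
net5 = net4 XOR net1 = true XOR true = false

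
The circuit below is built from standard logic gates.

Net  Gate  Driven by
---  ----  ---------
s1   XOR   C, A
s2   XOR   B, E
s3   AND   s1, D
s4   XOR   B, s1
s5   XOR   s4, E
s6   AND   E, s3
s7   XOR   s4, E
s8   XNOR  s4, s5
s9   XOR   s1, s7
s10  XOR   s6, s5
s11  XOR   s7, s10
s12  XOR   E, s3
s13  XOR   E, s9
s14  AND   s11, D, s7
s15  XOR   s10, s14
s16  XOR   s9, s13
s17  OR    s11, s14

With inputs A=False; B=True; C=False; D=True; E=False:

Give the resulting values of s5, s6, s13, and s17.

s5 = True  s6 = False  s13 = True  s17 = False

s1 = C XOR A = False XOR False = False
s3 = s1 AND D = False AND True = False
s4 = B XOR s1 = True XOR False = True
s5 = s4 XOR E = True XOR False = True
s6 = E AND s3 = False AND False = False
s7 = s4 XOR E = True XOR False = True
s9 = s1 XOR s7 = False XOR True = True
s10 = s6 XOR s5 = False XOR True = True
s11 = s7 XOR s10 = True XOR True = False
s13 = E XOR s9 = False XOR True = True
s14 = s11 AND D AND s7 = False AND True AND True = False
s17 = s11 OR s14 = False OR False = False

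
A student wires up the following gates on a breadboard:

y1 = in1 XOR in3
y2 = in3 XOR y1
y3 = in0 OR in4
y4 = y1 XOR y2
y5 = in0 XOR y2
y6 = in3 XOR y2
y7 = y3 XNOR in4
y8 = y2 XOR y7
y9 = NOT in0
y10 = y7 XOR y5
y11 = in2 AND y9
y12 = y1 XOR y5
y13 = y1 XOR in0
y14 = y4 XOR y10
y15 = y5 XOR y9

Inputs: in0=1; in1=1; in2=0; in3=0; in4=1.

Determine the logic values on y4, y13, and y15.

y4 = 0, y13 = 0, y15 = 0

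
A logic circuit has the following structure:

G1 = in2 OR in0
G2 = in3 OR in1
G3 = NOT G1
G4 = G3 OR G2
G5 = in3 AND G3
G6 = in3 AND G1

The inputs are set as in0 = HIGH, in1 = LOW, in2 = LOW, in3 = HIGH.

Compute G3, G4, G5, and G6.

G1 = in2 OR in0 = LOW OR HIGH = HIGH
G2 = in3 OR in1 = HIGH OR LOW = HIGH
G3 = NOT G1 = NOT HIGH = LOW
G4 = G3 OR G2 = LOW OR HIGH = HIGH
G5 = in3 AND G3 = HIGH AND LOW = LOW
G6 = in3 AND G1 = HIGH AND HIGH = HIGH

G3 = LOW, G4 = HIGH, G5 = LOW, G6 = HIGH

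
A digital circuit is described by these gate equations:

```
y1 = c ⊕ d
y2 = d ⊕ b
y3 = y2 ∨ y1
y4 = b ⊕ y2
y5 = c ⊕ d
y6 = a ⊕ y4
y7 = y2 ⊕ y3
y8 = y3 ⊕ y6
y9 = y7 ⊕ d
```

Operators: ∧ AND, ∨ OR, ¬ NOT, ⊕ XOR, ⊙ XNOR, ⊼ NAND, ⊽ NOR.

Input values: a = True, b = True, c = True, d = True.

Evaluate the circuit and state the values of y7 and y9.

y1 = c XOR d = True XOR True = False
y2 = d XOR b = True XOR True = False
y3 = y2 OR y1 = False OR False = False
y7 = y2 XOR y3 = False XOR False = False
y9 = y7 XOR d = False XOR True = True

y7 = False; y9 = True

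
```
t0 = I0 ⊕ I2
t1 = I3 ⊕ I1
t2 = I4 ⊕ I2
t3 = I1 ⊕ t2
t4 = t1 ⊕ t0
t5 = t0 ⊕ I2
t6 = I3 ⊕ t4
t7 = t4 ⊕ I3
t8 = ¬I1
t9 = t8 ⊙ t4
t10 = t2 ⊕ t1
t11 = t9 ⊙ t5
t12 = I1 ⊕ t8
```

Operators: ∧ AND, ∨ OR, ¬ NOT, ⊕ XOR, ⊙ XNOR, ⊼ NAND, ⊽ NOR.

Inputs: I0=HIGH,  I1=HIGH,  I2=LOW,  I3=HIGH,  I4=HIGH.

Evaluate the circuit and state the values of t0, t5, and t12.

t0 = HIGH  t5 = HIGH  t12 = HIGH

t0 = I0 XOR I2 = HIGH XOR LOW = HIGH
t5 = t0 XOR I2 = HIGH XOR LOW = HIGH
t8 = NOT I1 = NOT HIGH = LOW
t12 = I1 XOR t8 = HIGH XOR LOW = HIGH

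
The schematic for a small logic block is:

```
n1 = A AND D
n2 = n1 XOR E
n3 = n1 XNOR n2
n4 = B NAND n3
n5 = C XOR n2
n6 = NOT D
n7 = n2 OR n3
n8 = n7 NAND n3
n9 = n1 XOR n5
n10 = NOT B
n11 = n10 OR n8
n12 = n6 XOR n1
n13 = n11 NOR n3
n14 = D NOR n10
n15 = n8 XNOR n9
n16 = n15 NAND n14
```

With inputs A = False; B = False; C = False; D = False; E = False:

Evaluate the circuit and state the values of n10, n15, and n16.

n10 = True; n15 = True; n16 = True

n1 = A AND D = False AND False = False
n2 = n1 XOR E = False XOR False = False
n3 = n1 XNOR n2 = False XNOR False = True
n5 = C XOR n2 = False XOR False = False
n7 = n2 OR n3 = False OR True = True
n8 = n7 NAND n3 = True NAND True = False
n9 = n1 XOR n5 = False XOR False = False
n10 = NOT B = NOT False = True
n14 = D NOR n10 = False NOR True = False
n15 = n8 XNOR n9 = False XNOR False = True
n16 = n15 NAND n14 = True NAND False = True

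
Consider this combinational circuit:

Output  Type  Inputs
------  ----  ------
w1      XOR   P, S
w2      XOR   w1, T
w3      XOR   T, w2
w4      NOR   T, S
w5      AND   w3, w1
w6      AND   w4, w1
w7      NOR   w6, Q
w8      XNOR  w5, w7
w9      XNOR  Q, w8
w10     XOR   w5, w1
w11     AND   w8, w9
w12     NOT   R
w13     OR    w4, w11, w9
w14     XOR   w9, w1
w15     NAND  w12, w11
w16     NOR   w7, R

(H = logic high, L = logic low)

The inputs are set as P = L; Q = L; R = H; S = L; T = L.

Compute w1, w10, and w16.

w1 = L, w10 = L, w16 = L

w1 = P XOR S = L XOR L = L
w2 = w1 XOR T = L XOR L = L
w3 = T XOR w2 = L XOR L = L
w4 = T NOR S = L NOR L = H
w5 = w3 AND w1 = L AND L = L
w6 = w4 AND w1 = H AND L = L
w7 = w6 NOR Q = L NOR L = H
w10 = w5 XOR w1 = L XOR L = L
w16 = w7 NOR R = H NOR H = L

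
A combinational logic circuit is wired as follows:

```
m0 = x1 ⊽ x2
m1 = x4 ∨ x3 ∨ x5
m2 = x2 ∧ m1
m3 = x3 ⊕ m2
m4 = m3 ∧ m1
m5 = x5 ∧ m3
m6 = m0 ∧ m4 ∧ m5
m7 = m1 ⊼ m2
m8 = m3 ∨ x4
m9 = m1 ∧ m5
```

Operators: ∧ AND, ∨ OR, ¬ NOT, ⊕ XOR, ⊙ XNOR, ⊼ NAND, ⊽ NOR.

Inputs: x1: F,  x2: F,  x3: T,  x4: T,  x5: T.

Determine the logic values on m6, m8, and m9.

m0 = x1 NOR x2 = F NOR F = T
m1 = x4 OR x3 OR x5 = T OR T OR T = T
m2 = x2 AND m1 = F AND T = F
m3 = x3 XOR m2 = T XOR F = T
m4 = m3 AND m1 = T AND T = T
m5 = x5 AND m3 = T AND T = T
m6 = m0 AND m4 AND m5 = T AND T AND T = T
m8 = m3 OR x4 = T OR T = T
m9 = m1 AND m5 = T AND T = T

m6 = T, m8 = T, m9 = T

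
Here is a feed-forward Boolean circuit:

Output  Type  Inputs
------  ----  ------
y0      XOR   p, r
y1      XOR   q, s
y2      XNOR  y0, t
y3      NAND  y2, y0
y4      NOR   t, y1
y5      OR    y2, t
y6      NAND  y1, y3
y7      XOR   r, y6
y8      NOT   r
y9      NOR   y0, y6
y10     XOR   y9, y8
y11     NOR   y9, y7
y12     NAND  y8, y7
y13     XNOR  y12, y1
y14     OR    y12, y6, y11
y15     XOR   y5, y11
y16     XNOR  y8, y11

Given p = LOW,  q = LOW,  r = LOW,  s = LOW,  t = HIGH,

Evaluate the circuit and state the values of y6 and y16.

y0 = p XOR r = LOW XOR LOW = LOW
y1 = q XOR s = LOW XOR LOW = LOW
y2 = y0 XNOR t = LOW XNOR HIGH = LOW
y3 = y2 NAND y0 = LOW NAND LOW = HIGH
y6 = y1 NAND y3 = LOW NAND HIGH = HIGH
y7 = r XOR y6 = LOW XOR HIGH = HIGH
y8 = NOT r = NOT LOW = HIGH
y9 = y0 NOR y6 = LOW NOR HIGH = LOW
y11 = y9 NOR y7 = LOW NOR HIGH = LOW
y16 = y8 XNOR y11 = HIGH XNOR LOW = LOW

y6 = HIGH, y16 = LOW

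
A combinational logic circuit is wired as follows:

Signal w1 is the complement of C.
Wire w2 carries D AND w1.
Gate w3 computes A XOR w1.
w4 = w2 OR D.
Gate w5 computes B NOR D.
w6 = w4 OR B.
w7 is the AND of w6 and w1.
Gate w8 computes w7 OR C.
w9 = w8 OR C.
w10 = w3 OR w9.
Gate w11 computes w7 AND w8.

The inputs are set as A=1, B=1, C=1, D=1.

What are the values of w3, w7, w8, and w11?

w3 = 1  w7 = 0  w8 = 1  w11 = 0

w1 = NOT C = NOT 1 = 0
w2 = D AND w1 = 1 AND 0 = 0
w3 = A XOR w1 = 1 XOR 0 = 1
w4 = w2 OR D = 0 OR 1 = 1
w6 = w4 OR B = 1 OR 1 = 1
w7 = w6 AND w1 = 1 AND 0 = 0
w8 = w7 OR C = 0 OR 1 = 1
w11 = w7 AND w8 = 0 AND 1 = 0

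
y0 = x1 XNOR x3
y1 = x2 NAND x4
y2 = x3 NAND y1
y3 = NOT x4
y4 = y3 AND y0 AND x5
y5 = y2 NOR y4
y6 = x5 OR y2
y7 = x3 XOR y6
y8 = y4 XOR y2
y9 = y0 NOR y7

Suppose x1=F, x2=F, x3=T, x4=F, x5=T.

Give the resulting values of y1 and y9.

y0 = x1 XNOR x3 = F XNOR T = F
y1 = x2 NAND x4 = F NAND F = T
y2 = x3 NAND y1 = T NAND T = F
y6 = x5 OR y2 = T OR F = T
y7 = x3 XOR y6 = T XOR T = F
y9 = y0 NOR y7 = F NOR F = T

y1 = T  y9 = T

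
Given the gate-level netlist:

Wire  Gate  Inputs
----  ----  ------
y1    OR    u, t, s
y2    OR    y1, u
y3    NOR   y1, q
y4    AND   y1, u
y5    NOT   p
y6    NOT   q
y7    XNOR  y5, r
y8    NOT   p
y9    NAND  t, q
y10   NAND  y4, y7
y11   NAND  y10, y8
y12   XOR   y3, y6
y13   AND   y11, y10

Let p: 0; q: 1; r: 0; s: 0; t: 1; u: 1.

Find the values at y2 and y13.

y1 = u OR t OR s = 1 OR 1 OR 0 = 1
y2 = y1 OR u = 1 OR 1 = 1
y4 = y1 AND u = 1 AND 1 = 1
y5 = NOT p = NOT 0 = 1
y7 = y5 XNOR r = 1 XNOR 0 = 0
y8 = NOT p = NOT 0 = 1
y10 = y4 NAND y7 = 1 NAND 0 = 1
y11 = y10 NAND y8 = 1 NAND 1 = 0
y13 = y11 AND y10 = 0 AND 1 = 0

y2 = 1; y13 = 0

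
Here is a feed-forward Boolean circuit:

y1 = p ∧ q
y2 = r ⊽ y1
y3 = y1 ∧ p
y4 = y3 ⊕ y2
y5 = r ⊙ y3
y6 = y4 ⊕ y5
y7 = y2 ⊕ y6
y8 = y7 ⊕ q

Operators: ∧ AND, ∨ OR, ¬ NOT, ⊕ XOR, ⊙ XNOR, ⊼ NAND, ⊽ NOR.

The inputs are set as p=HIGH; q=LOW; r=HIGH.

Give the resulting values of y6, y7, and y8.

y1 = p AND q = HIGH AND LOW = LOW
y2 = r NOR y1 = HIGH NOR LOW = LOW
y3 = y1 AND p = LOW AND HIGH = LOW
y4 = y3 XOR y2 = LOW XOR LOW = LOW
y5 = r XNOR y3 = HIGH XNOR LOW = LOW
y6 = y4 XOR y5 = LOW XOR LOW = LOW
y7 = y2 XOR y6 = LOW XOR LOW = LOW
y8 = y7 XOR q = LOW XOR LOW = LOW

y6 = LOW, y7 = LOW, y8 = LOW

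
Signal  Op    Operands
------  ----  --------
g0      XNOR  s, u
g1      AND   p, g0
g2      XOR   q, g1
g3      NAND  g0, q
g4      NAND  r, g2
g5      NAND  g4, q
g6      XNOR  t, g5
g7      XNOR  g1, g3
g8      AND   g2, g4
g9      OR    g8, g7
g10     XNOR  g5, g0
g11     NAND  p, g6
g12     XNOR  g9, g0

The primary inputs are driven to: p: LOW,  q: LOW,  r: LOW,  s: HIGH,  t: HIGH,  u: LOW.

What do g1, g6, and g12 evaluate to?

g0 = s XNOR u = HIGH XNOR LOW = LOW
g1 = p AND g0 = LOW AND LOW = LOW
g2 = q XOR g1 = LOW XOR LOW = LOW
g3 = g0 NAND q = LOW NAND LOW = HIGH
g4 = r NAND g2 = LOW NAND LOW = HIGH
g5 = g4 NAND q = HIGH NAND LOW = HIGH
g6 = t XNOR g5 = HIGH XNOR HIGH = HIGH
g7 = g1 XNOR g3 = LOW XNOR HIGH = LOW
g8 = g2 AND g4 = LOW AND HIGH = LOW
g9 = g8 OR g7 = LOW OR LOW = LOW
g12 = g9 XNOR g0 = LOW XNOR LOW = HIGH

g1 = LOW  g6 = HIGH  g12 = HIGH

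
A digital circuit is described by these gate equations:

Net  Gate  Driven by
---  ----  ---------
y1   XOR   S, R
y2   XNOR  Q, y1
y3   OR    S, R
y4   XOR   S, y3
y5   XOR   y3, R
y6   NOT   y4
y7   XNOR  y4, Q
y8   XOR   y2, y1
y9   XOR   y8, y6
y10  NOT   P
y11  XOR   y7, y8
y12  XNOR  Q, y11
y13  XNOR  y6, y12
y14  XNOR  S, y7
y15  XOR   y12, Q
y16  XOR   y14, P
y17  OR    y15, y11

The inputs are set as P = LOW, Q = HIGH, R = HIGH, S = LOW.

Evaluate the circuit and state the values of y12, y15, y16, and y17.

y1 = S XOR R = LOW XOR HIGH = HIGH
y2 = Q XNOR y1 = HIGH XNOR HIGH = HIGH
y3 = S OR R = LOW OR HIGH = HIGH
y4 = S XOR y3 = LOW XOR HIGH = HIGH
y7 = y4 XNOR Q = HIGH XNOR HIGH = HIGH
y8 = y2 XOR y1 = HIGH XOR HIGH = LOW
y11 = y7 XOR y8 = HIGH XOR LOW = HIGH
y12 = Q XNOR y11 = HIGH XNOR HIGH = HIGH
y14 = S XNOR y7 = LOW XNOR HIGH = LOW
y15 = y12 XOR Q = HIGH XOR HIGH = LOW
y16 = y14 XOR P = LOW XOR LOW = LOW
y17 = y15 OR y11 = LOW OR HIGH = HIGH

y12 = HIGH, y15 = LOW, y16 = LOW, y17 = HIGH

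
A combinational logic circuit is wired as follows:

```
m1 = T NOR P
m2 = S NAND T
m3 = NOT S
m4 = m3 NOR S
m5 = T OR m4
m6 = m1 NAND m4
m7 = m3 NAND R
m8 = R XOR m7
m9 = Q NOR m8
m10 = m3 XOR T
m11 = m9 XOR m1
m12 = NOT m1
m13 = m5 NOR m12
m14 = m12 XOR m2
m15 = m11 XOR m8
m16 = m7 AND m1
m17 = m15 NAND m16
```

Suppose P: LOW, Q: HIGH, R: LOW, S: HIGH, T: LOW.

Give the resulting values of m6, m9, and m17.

m6 = HIGH, m9 = LOW, m17 = HIGH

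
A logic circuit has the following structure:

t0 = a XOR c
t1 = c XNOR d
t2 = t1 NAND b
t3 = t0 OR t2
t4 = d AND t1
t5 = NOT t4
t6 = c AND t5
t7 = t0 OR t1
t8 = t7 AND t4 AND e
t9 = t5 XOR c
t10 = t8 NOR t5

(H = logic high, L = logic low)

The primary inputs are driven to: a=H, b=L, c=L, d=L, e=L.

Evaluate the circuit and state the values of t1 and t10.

t1 = H; t10 = L

t0 = a XOR c = H XOR L = H
t1 = c XNOR d = L XNOR L = H
t4 = d AND t1 = L AND H = L
t5 = NOT t4 = NOT L = H
t7 = t0 OR t1 = H OR H = H
t8 = t7 AND t4 AND e = H AND L AND L = L
t10 = t8 NOR t5 = L NOR H = L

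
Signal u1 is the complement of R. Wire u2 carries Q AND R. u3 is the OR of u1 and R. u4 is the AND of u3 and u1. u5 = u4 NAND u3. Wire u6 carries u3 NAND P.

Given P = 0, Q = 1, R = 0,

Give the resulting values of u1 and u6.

u1 = 1  u6 = 1

u1 = NOT R = NOT 0 = 1
u3 = u1 OR R = 1 OR 0 = 1
u6 = u3 NAND P = 1 NAND 0 = 1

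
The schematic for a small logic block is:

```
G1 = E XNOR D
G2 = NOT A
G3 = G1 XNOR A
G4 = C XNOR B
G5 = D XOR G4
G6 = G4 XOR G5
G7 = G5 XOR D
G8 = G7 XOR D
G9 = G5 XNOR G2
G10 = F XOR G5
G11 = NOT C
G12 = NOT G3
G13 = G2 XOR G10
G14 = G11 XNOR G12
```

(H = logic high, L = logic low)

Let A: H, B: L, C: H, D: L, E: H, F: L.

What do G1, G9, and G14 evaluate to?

G1 = L  G9 = H  G14 = L

G1 = E XNOR D = H XNOR L = L
G2 = NOT A = NOT H = L
G3 = G1 XNOR A = L XNOR H = L
G4 = C XNOR B = H XNOR L = L
G5 = D XOR G4 = L XOR L = L
G9 = G5 XNOR G2 = L XNOR L = H
G11 = NOT C = NOT H = L
G12 = NOT G3 = NOT L = H
G14 = G11 XNOR G12 = L XNOR H = L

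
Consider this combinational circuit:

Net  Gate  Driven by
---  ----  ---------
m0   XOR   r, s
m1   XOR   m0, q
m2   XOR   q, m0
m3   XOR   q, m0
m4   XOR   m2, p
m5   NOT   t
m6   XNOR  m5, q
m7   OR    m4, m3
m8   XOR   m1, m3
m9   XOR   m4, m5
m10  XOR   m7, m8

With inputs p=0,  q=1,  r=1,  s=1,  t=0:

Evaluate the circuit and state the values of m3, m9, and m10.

m3 = 1, m9 = 0, m10 = 1

m0 = r XOR s = 1 XOR 1 = 0
m1 = m0 XOR q = 0 XOR 1 = 1
m2 = q XOR m0 = 1 XOR 0 = 1
m3 = q XOR m0 = 1 XOR 0 = 1
m4 = m2 XOR p = 1 XOR 0 = 1
m5 = NOT t = NOT 0 = 1
m7 = m4 OR m3 = 1 OR 1 = 1
m8 = m1 XOR m3 = 1 XOR 1 = 0
m9 = m4 XOR m5 = 1 XOR 1 = 0
m10 = m7 XOR m8 = 1 XOR 0 = 1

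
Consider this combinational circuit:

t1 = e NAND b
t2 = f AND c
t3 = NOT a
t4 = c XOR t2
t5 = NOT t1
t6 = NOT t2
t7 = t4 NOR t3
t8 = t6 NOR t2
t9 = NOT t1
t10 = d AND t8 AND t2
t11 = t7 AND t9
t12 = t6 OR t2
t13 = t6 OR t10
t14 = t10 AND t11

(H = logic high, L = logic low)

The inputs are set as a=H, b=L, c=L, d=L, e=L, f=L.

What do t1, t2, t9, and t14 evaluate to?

t1 = H, t2 = L, t9 = L, t14 = L

t1 = e NAND b = L NAND L = H
t2 = f AND c = L AND L = L
t3 = NOT a = NOT H = L
t4 = c XOR t2 = L XOR L = L
t6 = NOT t2 = NOT L = H
t7 = t4 NOR t3 = L NOR L = H
t8 = t6 NOR t2 = H NOR L = L
t9 = NOT t1 = NOT H = L
t10 = d AND t8 AND t2 = L AND L AND L = L
t11 = t7 AND t9 = H AND L = L
t14 = t10 AND t11 = L AND L = L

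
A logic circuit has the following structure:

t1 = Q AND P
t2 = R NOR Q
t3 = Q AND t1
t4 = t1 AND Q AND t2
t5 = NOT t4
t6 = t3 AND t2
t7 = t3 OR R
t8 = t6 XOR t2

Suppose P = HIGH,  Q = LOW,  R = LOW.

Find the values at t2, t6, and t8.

t2 = HIGH, t6 = LOW, t8 = HIGH

t1 = Q AND P = LOW AND HIGH = LOW
t2 = R NOR Q = LOW NOR LOW = HIGH
t3 = Q AND t1 = LOW AND LOW = LOW
t6 = t3 AND t2 = LOW AND HIGH = LOW
t8 = t6 XOR t2 = LOW XOR HIGH = HIGH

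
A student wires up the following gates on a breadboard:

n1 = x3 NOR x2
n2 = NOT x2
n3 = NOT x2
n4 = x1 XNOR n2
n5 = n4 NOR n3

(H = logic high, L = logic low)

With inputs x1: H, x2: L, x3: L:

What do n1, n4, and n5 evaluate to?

n1 = x3 NOR x2 = L NOR L = H
n2 = NOT x2 = NOT L = H
n3 = NOT x2 = NOT L = H
n4 = x1 XNOR n2 = H XNOR H = H
n5 = n4 NOR n3 = H NOR H = L

n1 = H  n4 = H  n5 = L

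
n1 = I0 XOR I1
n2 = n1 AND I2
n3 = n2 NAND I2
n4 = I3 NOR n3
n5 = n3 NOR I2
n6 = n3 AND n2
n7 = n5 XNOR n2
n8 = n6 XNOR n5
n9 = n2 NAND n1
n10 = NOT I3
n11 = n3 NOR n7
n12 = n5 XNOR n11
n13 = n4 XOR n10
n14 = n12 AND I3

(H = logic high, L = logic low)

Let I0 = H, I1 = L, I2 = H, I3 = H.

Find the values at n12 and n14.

n1 = I0 XOR I1 = H XOR L = H
n2 = n1 AND I2 = H AND H = H
n3 = n2 NAND I2 = H NAND H = L
n5 = n3 NOR I2 = L NOR H = L
n7 = n5 XNOR n2 = L XNOR H = L
n11 = n3 NOR n7 = L NOR L = H
n12 = n5 XNOR n11 = L XNOR H = L
n14 = n12 AND I3 = L AND H = L

n12 = L, n14 = L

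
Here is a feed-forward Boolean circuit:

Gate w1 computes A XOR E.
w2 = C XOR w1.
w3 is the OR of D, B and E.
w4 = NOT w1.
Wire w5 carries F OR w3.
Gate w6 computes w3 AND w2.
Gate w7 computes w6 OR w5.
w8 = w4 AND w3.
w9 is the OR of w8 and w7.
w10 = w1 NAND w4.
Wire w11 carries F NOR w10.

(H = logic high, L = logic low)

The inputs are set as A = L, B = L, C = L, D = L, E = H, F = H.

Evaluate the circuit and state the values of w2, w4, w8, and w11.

w2 = H; w4 = L; w8 = L; w11 = L

w1 = A XOR E = L XOR H = H
w2 = C XOR w1 = L XOR H = H
w3 = D OR B OR E = L OR L OR H = H
w4 = NOT w1 = NOT H = L
w8 = w4 AND w3 = L AND H = L
w10 = w1 NAND w4 = H NAND L = H
w11 = F NOR w10 = H NOR H = L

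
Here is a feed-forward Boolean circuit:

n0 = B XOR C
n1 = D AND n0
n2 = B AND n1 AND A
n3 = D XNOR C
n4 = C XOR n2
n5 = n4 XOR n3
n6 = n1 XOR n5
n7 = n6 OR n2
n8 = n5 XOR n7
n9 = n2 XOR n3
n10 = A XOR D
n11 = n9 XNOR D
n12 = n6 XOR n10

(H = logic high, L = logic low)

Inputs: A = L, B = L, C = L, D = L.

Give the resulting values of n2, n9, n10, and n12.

n0 = B XOR C = L XOR L = L
n1 = D AND n0 = L AND L = L
n2 = B AND n1 AND A = L AND L AND L = L
n3 = D XNOR C = L XNOR L = H
n4 = C XOR n2 = L XOR L = L
n5 = n4 XOR n3 = L XOR H = H
n6 = n1 XOR n5 = L XOR H = H
n9 = n2 XOR n3 = L XOR H = H
n10 = A XOR D = L XOR L = L
n12 = n6 XOR n10 = H XOR L = H

n2 = L  n9 = H  n10 = L  n12 = H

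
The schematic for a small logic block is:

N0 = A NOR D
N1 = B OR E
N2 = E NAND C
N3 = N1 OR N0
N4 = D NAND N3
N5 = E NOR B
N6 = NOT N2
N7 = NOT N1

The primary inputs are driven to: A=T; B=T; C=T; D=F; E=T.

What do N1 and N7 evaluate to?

N1 = T; N7 = F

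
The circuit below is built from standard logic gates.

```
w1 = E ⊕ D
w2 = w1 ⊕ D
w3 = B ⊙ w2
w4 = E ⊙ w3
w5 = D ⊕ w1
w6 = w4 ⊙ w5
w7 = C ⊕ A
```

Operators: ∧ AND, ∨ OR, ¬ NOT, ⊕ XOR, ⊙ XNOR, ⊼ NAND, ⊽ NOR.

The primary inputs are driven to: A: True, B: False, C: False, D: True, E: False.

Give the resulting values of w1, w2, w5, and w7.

w1 = True, w2 = False, w5 = False, w7 = True

w1 = E XOR D = False XOR True = True
w2 = w1 XOR D = True XOR True = False
w5 = D XOR w1 = True XOR True = False
w7 = C XOR A = False XOR True = True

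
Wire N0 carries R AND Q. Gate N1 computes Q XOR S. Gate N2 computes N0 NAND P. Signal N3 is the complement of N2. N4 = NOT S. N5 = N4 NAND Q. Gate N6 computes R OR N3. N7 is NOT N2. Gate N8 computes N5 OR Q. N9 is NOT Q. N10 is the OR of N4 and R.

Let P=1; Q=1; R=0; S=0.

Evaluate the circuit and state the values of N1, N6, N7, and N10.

N1 = 1, N6 = 0, N7 = 0, N10 = 1

N0 = R AND Q = 0 AND 1 = 0
N1 = Q XOR S = 1 XOR 0 = 1
N2 = N0 NAND P = 0 NAND 1 = 1
N3 = NOT N2 = NOT 1 = 0
N4 = NOT S = NOT 0 = 1
N6 = R OR N3 = 0 OR 0 = 0
N7 = NOT N2 = NOT 1 = 0
N10 = N4 OR R = 1 OR 0 = 1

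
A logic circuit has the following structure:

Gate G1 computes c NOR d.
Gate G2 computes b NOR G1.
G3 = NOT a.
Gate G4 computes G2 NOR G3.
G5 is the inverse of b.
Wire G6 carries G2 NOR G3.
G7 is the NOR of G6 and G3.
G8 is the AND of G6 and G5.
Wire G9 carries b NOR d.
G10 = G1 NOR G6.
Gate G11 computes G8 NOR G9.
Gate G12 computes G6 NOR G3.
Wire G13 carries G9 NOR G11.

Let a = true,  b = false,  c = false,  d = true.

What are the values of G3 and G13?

G3 = false, G13 = false

G1 = c NOR d = false NOR true = false
G2 = b NOR G1 = false NOR false = true
G3 = NOT a = NOT true = false
G5 = NOT b = NOT false = true
G6 = G2 NOR G3 = true NOR false = false
G8 = G6 AND G5 = false AND true = false
G9 = b NOR d = false NOR true = false
G11 = G8 NOR G9 = false NOR false = true
G13 = G9 NOR G11 = false NOR true = false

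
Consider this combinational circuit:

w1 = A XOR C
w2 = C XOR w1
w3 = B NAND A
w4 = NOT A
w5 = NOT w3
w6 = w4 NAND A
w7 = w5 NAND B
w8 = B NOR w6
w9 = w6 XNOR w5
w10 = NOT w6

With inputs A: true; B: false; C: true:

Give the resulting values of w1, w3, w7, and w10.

w1 = false; w3 = true; w7 = true; w10 = false

w1 = A XOR C = true XOR true = false
w3 = B NAND A = false NAND true = true
w4 = NOT A = NOT true = false
w5 = NOT w3 = NOT true = false
w6 = w4 NAND A = false NAND true = true
w7 = w5 NAND B = false NAND false = true
w10 = NOT w6 = NOT true = false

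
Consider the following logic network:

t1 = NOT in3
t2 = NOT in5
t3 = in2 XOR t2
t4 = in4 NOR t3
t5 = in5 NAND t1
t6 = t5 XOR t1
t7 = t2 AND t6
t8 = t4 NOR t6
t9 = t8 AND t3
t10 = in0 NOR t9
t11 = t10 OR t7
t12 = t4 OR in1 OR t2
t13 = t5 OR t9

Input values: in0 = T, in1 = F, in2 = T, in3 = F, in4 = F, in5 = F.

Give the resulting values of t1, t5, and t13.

t1 = NOT in3 = NOT F = T
t2 = NOT in5 = NOT F = T
t3 = in2 XOR t2 = T XOR T = F
t4 = in4 NOR t3 = F NOR F = T
t5 = in5 NAND t1 = F NAND T = T
t6 = t5 XOR t1 = T XOR T = F
t8 = t4 NOR t6 = T NOR F = F
t9 = t8 AND t3 = F AND F = F
t13 = t5 OR t9 = T OR F = T

t1 = T; t5 = T; t13 = T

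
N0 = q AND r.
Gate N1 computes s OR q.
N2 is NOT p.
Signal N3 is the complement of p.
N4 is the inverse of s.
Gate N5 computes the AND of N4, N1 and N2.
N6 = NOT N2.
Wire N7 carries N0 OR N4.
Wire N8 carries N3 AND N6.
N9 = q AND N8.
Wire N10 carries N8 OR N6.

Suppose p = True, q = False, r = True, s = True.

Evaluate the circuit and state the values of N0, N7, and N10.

N0 = q AND r = False AND True = False
N2 = NOT p = NOT True = False
N3 = NOT p = NOT True = False
N4 = NOT s = NOT True = False
N6 = NOT N2 = NOT False = True
N7 = N0 OR N4 = False OR False = False
N8 = N3 AND N6 = False AND True = False
N10 = N8 OR N6 = False OR True = True

N0 = False, N7 = False, N10 = True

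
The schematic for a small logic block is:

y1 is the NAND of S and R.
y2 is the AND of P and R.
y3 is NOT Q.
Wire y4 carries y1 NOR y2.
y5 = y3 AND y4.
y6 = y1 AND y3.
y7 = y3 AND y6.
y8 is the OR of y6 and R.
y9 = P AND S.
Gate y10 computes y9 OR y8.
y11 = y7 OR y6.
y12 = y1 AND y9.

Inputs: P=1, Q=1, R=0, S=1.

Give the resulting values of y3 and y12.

y1 = S NAND R = 1 NAND 0 = 1
y3 = NOT Q = NOT 1 = 0
y9 = P AND S = 1 AND 1 = 1
y12 = y1 AND y9 = 1 AND 1 = 1

y3 = 0, y12 = 1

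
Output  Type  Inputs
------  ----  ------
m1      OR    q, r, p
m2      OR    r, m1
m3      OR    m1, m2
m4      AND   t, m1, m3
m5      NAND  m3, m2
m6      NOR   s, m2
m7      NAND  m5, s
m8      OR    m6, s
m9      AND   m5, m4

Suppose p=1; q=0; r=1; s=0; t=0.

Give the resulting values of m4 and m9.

m4 = 0, m9 = 0

m1 = q OR r OR p = 0 OR 1 OR 1 = 1
m2 = r OR m1 = 1 OR 1 = 1
m3 = m1 OR m2 = 1 OR 1 = 1
m4 = t AND m1 AND m3 = 0 AND 1 AND 1 = 0
m5 = m3 NAND m2 = 1 NAND 1 = 0
m9 = m5 AND m4 = 0 AND 0 = 0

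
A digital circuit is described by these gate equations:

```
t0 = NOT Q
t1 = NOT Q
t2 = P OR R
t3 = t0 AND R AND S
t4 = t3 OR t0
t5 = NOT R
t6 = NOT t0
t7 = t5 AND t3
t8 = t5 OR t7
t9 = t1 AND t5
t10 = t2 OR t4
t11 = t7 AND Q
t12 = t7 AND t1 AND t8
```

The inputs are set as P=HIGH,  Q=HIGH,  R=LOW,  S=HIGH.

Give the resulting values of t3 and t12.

t3 = LOW; t12 = LOW

t0 = NOT Q = NOT HIGH = LOW
t1 = NOT Q = NOT HIGH = LOW
t3 = t0 AND R AND S = LOW AND LOW AND HIGH = LOW
t5 = NOT R = NOT LOW = HIGH
t7 = t5 AND t3 = HIGH AND LOW = LOW
t8 = t5 OR t7 = HIGH OR LOW = HIGH
t12 = t7 AND t1 AND t8 = LOW AND LOW AND HIGH = LOW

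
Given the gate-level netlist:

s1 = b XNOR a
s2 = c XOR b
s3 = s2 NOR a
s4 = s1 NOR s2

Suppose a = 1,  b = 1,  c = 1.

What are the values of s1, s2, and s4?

s1 = 1; s2 = 0; s4 = 0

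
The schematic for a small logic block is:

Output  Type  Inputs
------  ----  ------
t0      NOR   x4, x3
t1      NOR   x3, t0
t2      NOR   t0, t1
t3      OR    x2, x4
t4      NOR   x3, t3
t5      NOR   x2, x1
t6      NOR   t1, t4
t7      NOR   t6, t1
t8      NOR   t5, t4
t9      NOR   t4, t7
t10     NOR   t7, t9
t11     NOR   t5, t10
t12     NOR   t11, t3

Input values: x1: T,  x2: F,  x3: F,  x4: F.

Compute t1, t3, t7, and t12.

t0 = x4 NOR x3 = F NOR F = T
t1 = x3 NOR t0 = F NOR T = F
t3 = x2 OR x4 = F OR F = F
t4 = x3 NOR t3 = F NOR F = T
t5 = x2 NOR x1 = F NOR T = F
t6 = t1 NOR t4 = F NOR T = F
t7 = t6 NOR t1 = F NOR F = T
t9 = t4 NOR t7 = T NOR T = F
t10 = t7 NOR t9 = T NOR F = F
t11 = t5 NOR t10 = F NOR F = T
t12 = t11 NOR t3 = T NOR F = F

t1 = F, t3 = F, t7 = T, t12 = F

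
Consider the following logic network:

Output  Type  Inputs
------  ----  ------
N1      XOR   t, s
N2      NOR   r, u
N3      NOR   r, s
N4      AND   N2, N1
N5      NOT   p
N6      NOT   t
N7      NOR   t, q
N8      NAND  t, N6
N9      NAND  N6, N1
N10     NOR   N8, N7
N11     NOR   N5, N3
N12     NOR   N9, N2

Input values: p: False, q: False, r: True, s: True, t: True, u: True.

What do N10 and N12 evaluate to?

N10 = False  N12 = False

N1 = t XOR s = True XOR True = False
N2 = r NOR u = True NOR True = False
N6 = NOT t = NOT True = False
N7 = t NOR q = True NOR False = False
N8 = t NAND N6 = True NAND False = True
N9 = N6 NAND N1 = False NAND False = True
N10 = N8 NOR N7 = True NOR False = False
N12 = N9 NOR N2 = True NOR False = False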